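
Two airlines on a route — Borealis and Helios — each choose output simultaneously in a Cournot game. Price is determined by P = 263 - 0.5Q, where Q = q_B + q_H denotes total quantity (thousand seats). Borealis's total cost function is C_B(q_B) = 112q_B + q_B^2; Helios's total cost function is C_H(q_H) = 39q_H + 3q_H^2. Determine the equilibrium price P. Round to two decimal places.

Borealis's profit: π_B = (263 - 0.5Q)q_B - (112q_B + q_B²). Setting ∂π_B/∂q_B = 0: 151 - 3q_B - (1/2)(q_H) = 0.
Helios's profit: π_H = (263 - 0.5Q)q_H - (39q_H + 3q_H²). Setting ∂π_H/∂q_H = 0: 224 - 7q_H - (1/2)(q_B) = 0.
Best responses: q_B = (151 - (1/2)q_H)/3, q_H = (224 - (1/2)q_B)/7.
Substituting one into the other gives q_B = 45.5422 and q_H = 28.7470.
Total output Q = 74.2892, so price P = 263 - (1/2)·74.2892 = 225.8554.

225.86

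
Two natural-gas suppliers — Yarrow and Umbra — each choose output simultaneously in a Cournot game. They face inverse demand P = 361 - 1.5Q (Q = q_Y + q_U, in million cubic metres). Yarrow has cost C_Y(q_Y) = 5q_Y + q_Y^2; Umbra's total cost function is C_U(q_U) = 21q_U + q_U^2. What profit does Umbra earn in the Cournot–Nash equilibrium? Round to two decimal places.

Yarrow's profit: π_Y = (361 - 1.5Q)q_Y - (5q_Y + q_Y²). Setting ∂π_Y/∂q_Y = 0: 356 - 5q_Y - (3/2)(q_U) = 0.
Umbra's profit: π_U = (361 - 1.5Q)q_U - (21q_U + q_U²). Setting ∂π_U/∂q_U = 0: 340 - 5q_U - (3/2)(q_Y) = 0.
Rearranging gives the reaction functions q_Y = (356 - (3/2)q_U)/5 and q_U = (340 - (3/2)q_Y)/5.
Substituting one into the other gives q_Y = 55.8242 and q_U = 51.2527.
Price P = 361 - (3/2)·(1392/13) = 200.3846.
Umbra's profit: 200.3846·51.2527 - 21·51.2527 - 51.2527² = 6567.1103.

6567.11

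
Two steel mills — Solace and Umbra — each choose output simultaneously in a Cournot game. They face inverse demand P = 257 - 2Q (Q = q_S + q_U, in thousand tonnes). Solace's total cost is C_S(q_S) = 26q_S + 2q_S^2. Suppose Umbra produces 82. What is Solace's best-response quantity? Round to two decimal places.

With the rival's output fixed at 82, Solace's profit is π_S = (257 - 2·82 - 2q_S)q_S - (26q_S + 2q_S²) = (93 - 2q_S)q_S - (26q_S + 2q_S²).
∂π_S/∂q_S = 67 - 8q_S = 0, so q_S = 67/8.

8.38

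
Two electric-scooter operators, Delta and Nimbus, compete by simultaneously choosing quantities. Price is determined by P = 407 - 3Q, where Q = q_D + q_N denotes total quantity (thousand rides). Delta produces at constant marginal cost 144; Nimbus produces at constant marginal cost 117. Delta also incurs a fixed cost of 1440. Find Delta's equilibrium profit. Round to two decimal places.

622.81

Delta's profit: π_D = (407 - 3Q)q_D - (144q_D). Setting ∂π_D/∂q_D = 0: 263 - 6q_D - 3(q_N) = 0.
Nimbus's profit: π_N = (407 - 3Q)q_N - (117q_N). Setting ∂π_N/∂q_N = 0: 290 - 6q_N - 3(q_D) = 0.
Best responses: q_D = (263 - 3q_N)/6, q_N = (290 - 3q_D)/6.
Solving the pair: q_D = 236/9, q_N = 317/9.
Price P = 407 - 3·(553/9) = 668/3.
Delta's profit: (668/3 - 144)·(236/9) - 1440 = 622.8148.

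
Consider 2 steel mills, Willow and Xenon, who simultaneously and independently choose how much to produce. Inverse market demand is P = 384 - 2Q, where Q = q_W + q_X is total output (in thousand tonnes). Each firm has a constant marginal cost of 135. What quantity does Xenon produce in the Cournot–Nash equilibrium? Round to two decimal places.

41.50

Each firm earns π_i = (384 - 2Q)q_i - 135q_i.
Setting ∂π_i/∂q_i = 0 with rivals' quantities fixed: 249 - 4q_i - 2q_j = 0.
With identical firms every q_j equals q_i, so q_j = q_i and 249 = 6q_i, giving q_i = 83/2.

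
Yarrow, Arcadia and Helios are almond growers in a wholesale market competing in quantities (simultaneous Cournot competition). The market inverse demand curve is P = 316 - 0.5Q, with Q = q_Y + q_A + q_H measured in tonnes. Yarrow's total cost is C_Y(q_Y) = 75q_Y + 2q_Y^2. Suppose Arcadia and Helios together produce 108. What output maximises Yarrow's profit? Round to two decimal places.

37.40

With rivals' combined output fixed at 108, Yarrow's profit is π_Y = (316 - (1/2)·108 - (1/2)q_Y)q_Y - (75q_Y + 2q_Y²) = (262 - (1/2)q_Y)q_Y - (75q_Y + 2q_Y²).
∂π_Y/∂q_Y = 187 - 5q_Y = 0, so q_Y = 187/5.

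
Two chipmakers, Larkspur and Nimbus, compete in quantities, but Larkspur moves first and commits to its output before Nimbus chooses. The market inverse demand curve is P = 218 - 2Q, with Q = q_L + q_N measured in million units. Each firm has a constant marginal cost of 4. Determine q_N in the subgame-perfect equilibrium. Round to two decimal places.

Solve by backward induction. Given q_L, the follower Nimbus maximises π_N = (218 - 2q_L - 2q_N)q_N - 4q_N.
Setting the follower's marginal profit to zero, 214 - 2q_L - 4q_N = 0, i.e. q_N = (214 - 2q_L)/4.
Larkspur substitutes q_N(q_L) into its own profit: π_L = q_L(218 - 2q_L - (214 - 2q_L)/2) - 4q_L = (111 - q_L)q_L - 4q_L.
Leader FOC: 107 - 2q_L = 0, so q_L = 107/2.
Then q_N = (214 - 2·(107/2))/4 = 107/4.

26.75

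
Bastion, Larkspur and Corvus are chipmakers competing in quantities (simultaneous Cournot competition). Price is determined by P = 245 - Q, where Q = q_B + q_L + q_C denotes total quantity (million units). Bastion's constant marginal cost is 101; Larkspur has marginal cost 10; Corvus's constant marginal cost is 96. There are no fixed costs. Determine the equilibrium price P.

113

Bastion's profit: π_B = (245 - Q)q_B - (101q_B). Setting ∂π_B/∂q_B = 0: 144 - 2q_B - (q_L + q_C) = 0.
Larkspur's first-order condition: 235 - 2q_L - (q_B + q_C) = 0.
Corvus's first-order condition: 149 - 2q_C - (q_B + q_L) = 0.
Summing all 3 equations gives 528 − 4Q = 0, hence Q = 132.
Back-substituting: q_B = (144 − 132) = 12, q_L = (235 − 132) = 103, q_C = (149 − 132) = 17.
Total output Q = 132, so price P = 245 - 132 = 113.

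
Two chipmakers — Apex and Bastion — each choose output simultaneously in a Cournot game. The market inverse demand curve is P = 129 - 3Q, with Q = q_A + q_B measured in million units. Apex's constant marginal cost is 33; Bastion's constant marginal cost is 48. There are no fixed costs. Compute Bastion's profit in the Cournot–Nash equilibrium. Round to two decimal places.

Apex's profit: π_A = (129 - 3Q)q_A - (33q_A). Setting ∂π_A/∂q_A = 0: 96 - 6q_A - 3(q_B) = 0.
Bastion's profit: π_B = (129 - 3Q)q_B - (48q_B). Setting ∂π_B/∂q_B = 0: 81 - 6q_B - 3(q_A) = 0.
Rearranging gives the reaction functions q_A = (96 - 3q_B)/6 and q_B = (81 - 3q_A)/6.
Substituting one into the other gives q_A = 37/3 and q_B = 22/3.
Price P = 129 - 3·(59/3) = 70.
Bastion's profit: (70 - 48)·(22/3) = 484/3.

161.33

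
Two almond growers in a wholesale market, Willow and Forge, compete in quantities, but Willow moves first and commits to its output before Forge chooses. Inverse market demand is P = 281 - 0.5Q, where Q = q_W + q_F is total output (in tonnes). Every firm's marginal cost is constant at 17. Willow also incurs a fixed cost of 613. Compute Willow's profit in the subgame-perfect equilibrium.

The follower Forge best-responds to any q_W: π_F = (281 - 0.5Q)q_F - 17q_F.
Follower FOC: 264 - (1/2)q_W - q_F = 0, so q_F(q_W) = (264 - (1/2)q_W).
The leader anticipates this reaction. Substituting into P = 281 - 0.5Q gives P = 149 - (1/4)q_W, so π_W = (149 - (1/4)q_W)q_W - 17q_W.
Leader FOC: 132 - (1/2)q_W = 0, so q_W = 264.
Then q_F = (264 - (1/2)·264) = 132.
Price P = 281 - (1/2)·396 = 83.
Willow's profit: (83 - 17)·264 - 613 = 16811.

16811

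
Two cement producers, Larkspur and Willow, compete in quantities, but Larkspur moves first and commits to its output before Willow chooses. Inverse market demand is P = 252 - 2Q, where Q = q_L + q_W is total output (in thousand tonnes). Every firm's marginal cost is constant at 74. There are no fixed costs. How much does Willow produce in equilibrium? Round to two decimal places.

The follower Willow best-responds to any q_L: π_W = (252 - 2Q)q_W - 74q_W.
∂π_W/∂q_W = 178 - 2q_L - 4q_W = 0 gives the reaction function q_W = (178 - 2q_L)/4.
The leader anticipates this reaction. Substituting into P = 252 - 2Q gives P = 163 - q_L, so π_L = (163 - q_L)q_L - 74q_L.
Leader FOC: 89 - 2q_L = 0, so q_L = 89/2.
Then q_W = (178 - 2·(89/2))/4 = 89/4.

22.25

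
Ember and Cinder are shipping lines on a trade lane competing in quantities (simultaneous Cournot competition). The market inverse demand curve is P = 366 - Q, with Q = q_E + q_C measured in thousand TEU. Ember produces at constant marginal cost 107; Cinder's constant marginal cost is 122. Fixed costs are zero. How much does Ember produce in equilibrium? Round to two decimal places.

Ember's profit: π_E = (366 - Q)q_E - (107q_E). Setting ∂π_E/∂q_E = 0: 259 - 2q_E - (q_C) = 0.
Cinder's profit: π_C = (366 - Q)q_C - (122q_C). Setting ∂π_C/∂q_C = 0: 244 - 2q_C - (q_E) = 0.
So q_E = (259 - q_C)/2 and q_C = (244 - q_E)/2.
Solving the pair: q_E = 274/3, q_C = 229/3.

91.33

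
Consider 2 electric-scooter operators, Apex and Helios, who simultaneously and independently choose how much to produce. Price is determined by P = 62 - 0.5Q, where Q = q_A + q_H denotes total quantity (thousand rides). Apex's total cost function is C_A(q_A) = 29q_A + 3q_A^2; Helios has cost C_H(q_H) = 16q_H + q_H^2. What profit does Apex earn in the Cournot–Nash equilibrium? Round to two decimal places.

46.95

Apex's profit: π_A = (62 - 0.5Q)q_A - (29q_A + 3q_A²). Setting ∂π_A/∂q_A = 0: 33 - 7q_A - (1/2)(q_H) = 0.
Helios's first-order condition: 46 - 3q_H - (1/2)(q_A) = 0.
Best responses: q_A = (33 - (1/2)q_H)/7, q_H = (46 - (1/2)q_A)/3.
Solving the pair: q_A = 304/83, q_H = 1222/83.
Price P = 62 - (1/2)·(1526/83) = 52.8072.
Apex's profit: 52.8072·(304/83) - 29·(304/83) - 3(304/83)² = 46.9525.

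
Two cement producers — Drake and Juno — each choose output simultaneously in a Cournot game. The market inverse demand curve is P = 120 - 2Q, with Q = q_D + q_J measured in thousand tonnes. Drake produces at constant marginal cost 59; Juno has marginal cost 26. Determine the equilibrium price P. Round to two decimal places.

68.33

Drake's profit: π_D = (120 - 2Q)q_D - (59q_D). Setting ∂π_D/∂q_D = 0: 61 - 4q_D - 2(q_J) = 0.
Juno's profit: π_J = (120 - 2Q)q_J - (26q_J). Setting ∂π_J/∂q_J = 0: 94 - 4q_J - 2(q_D) = 0.
So q_D = (61 - 2q_J)/4 and q_J = (94 - 2q_D)/4.
Solving the pair: q_D = 14/3, q_J = 127/6.
Total output Q = 155/6, so price P = 120 - 2·(155/6) = 205/3.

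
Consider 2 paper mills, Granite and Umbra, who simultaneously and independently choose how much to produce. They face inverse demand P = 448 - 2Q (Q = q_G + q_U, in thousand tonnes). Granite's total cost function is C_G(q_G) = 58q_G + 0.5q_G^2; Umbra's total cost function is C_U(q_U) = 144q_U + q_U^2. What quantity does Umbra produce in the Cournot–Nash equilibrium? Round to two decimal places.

Granite's profit: π_G = (448 - 2Q)q_G - (58q_G + (1/2)q_G²). Setting ∂π_G/∂q_G = 0: 390 - 5q_G - 2(q_U) = 0.
Umbra's profit: π_U = (448 - 2Q)q_U - (144q_U + q_U²). Setting ∂π_U/∂q_U = 0: 304 - 6q_U - 2(q_G) = 0.
So q_G = (390 - 2q_U)/5 and q_U = (304 - 2q_G)/6.
Solving the pair: q_G = 866/13, q_U = 370/13.

28.46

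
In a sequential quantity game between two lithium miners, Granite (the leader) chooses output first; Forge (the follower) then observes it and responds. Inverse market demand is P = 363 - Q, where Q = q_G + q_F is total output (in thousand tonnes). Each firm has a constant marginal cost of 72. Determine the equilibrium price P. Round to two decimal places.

Solve by backward induction. Given q_G, the follower Forge maximises π_F = (363 - q_G - q_F)q_F - 72q_F.
Setting the follower's marginal profit to zero, 291 - q_G - 2q_F = 0, i.e. q_F = (291 - q_G)/2.
Granite substitutes q_F(q_G) into its own profit: π_G = q_G(363 - q_G - (291 - q_G)/2) - 72q_G = (435/2 - (1/2)q_G)q_G - 72q_G.
Maximising: ∂π_G/∂q_G = 291/2 - q_G = 0, giving q_G = 291/2.
Then q_F = (291 - 291/2)/2 = 291/4.
Total output Q = 873/4, so price P = 363 - 873/4 = 579/4.

144.75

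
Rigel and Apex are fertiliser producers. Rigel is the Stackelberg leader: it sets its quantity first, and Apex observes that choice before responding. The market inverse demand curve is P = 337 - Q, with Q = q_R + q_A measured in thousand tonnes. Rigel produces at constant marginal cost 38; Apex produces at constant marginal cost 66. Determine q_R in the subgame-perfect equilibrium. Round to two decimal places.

The follower Apex best-responds to any q_R: π_A = (337 - Q)q_A - 66q_A.
Setting the follower's marginal profit to zero, 271 - q_R - 2q_A = 0, i.e. q_A = (271 - q_R)/2.
Rigel substitutes q_A(q_R) into its own profit: π_R = q_R(337 - q_R - (271 - q_R)/2) - 38q_R = (403/2 - (1/2)q_R)q_R - 38q_R.
Maximising: ∂π_R/∂q_R = 327/2 - q_R = 0, giving q_R = 327/2.
Then q_A = (271 - 327/2)/2 = 215/4.

163.50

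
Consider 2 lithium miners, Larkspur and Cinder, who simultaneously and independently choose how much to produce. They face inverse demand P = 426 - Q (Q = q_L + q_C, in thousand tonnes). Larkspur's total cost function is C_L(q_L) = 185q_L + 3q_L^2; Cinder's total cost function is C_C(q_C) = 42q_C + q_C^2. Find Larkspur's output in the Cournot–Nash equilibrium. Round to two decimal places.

Larkspur's profit: π_L = (426 - Q)q_L - (185q_L + 3q_L²). Setting ∂π_L/∂q_L = 0: 241 - 8q_L - (q_C) = 0.
Cinder's first-order condition: 384 - 4q_C - (q_L) = 0.
Best responses: q_L = (241 - q_C)/8, q_C = (384 - q_L)/4.
Solving the pair: q_L = 580/31, q_C = 91.3226.

18.71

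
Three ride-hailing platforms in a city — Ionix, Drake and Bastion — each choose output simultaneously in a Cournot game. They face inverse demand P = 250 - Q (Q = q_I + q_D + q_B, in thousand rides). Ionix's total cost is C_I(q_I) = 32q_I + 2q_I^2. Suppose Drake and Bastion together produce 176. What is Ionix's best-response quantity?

With rivals' combined output fixed at 176, Ionix's profit is π_I = (250 - 176 - q_I)q_I - (32q_I + 2q_I²) = (74 - q_I)q_I - (32q_I + 2q_I²).
∂π_I/∂q_I = 42 - 6q_I = 0, so q_I = 7.

7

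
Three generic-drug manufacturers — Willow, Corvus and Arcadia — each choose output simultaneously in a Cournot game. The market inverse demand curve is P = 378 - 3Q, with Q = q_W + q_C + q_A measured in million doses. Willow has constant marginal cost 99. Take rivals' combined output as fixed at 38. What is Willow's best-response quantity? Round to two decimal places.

27.50

With rivals' combined output fixed at 38, Willow's profit is π_W = (378 - 3·38 - 3q_W)q_W - (99q_W) = (264 - 3q_W)q_W - (99q_W).
∂π_W/∂q_W = 165 - 6q_W = 0, so q_W = 55/2.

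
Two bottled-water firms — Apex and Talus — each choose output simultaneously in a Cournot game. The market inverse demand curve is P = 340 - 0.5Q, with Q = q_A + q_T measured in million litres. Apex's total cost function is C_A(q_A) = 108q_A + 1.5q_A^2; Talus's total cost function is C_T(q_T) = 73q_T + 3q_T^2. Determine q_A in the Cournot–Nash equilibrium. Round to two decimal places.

53.71

Apex's profit: π_A = (340 - 0.5Q)q_A - (108q_A + (3/2)q_A²). Setting ∂π_A/∂q_A = 0: 232 - 4q_A - (1/2)(q_T) = 0.
Talus's first-order condition: 267 - 7q_T - (1/2)(q_A) = 0.
Best responses: q_A = (232 - (1/2)q_T)/4, q_T = (267 - (1/2)q_A)/7.
Solving the pair: q_A = 53.7117, q_T = 34.3063.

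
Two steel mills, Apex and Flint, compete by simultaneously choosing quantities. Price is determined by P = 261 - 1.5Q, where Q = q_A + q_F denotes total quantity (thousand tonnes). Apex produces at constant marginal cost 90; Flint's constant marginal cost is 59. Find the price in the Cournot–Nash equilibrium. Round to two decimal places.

Apex's profit: π_A = (261 - 1.5Q)q_A - (90q_A). Setting ∂π_A/∂q_A = 0: 171 - 3q_A - (3/2)(q_F) = 0.
Flint's first-order condition: 202 - 3q_F - (3/2)(q_A) = 0.
Rearranging gives the reaction functions q_A = (171 - (3/2)q_F)/3 and q_F = (202 - (3/2)q_A)/3.
Solving the pair: q_A = 280/9, q_F = 466/9.
Total output Q = 746/9, so price P = 261 - (3/2)·(746/9) = 410/3.

136.67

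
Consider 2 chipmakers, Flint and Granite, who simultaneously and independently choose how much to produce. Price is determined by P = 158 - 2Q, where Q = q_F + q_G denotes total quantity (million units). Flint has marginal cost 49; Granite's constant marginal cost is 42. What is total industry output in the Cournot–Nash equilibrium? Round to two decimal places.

Flint's profit: π_F = (158 - 2Q)q_F - (49q_F). Setting ∂π_F/∂q_F = 0: 109 - 4q_F - 2(q_G) = 0.
Granite's first-order condition: 116 - 4q_G - 2(q_F) = 0.
Rearranging gives the reaction functions q_F = (109 - 2q_G)/4 and q_G = (116 - 2q_F)/4.
Solving the pair: q_F = 17, q_G = 41/2.
Total output Q = 17 + 41/2 = 75/2.

37.50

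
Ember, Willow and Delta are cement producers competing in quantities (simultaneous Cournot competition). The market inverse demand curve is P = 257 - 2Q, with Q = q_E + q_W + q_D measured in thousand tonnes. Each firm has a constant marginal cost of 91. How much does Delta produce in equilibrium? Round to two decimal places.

A representative firm's profit is π_i = q_i(257 - 2Q) - 91q_i.
First-order condition (treating rivals' output as given): 166 - 4q_i - 2·Σ_{j≠i} q_j = 0.
By symmetry each firm produces the same amount; substituting Σ_{j≠i} q_j = 2q_i yields q_i = 166/8 = 83/4.

20.75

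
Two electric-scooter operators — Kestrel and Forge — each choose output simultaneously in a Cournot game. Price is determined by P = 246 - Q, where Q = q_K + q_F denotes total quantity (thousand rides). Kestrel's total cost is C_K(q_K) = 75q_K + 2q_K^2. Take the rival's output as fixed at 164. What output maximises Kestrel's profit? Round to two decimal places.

1.17

With the rival's output fixed at 164, Kestrel's profit is π_K = (246 - 164 - q_K)q_K - (75q_K + 2q_K²) = (82 - q_K)q_K - (75q_K + 2q_K²).
∂π_K/∂q_K = 7 - 6q_K = 0, so q_K = 7/6.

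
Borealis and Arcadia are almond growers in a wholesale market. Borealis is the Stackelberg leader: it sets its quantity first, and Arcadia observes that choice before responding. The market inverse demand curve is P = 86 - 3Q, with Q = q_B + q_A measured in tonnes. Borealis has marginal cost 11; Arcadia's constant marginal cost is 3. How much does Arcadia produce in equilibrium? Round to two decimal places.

8.25

Solve by backward induction. Given q_B, the follower Arcadia maximises π_A = (86 - 3q_B - 3q_A)q_A - 3q_A.
Setting the follower's marginal profit to zero, 83 - 3q_B - 6q_A = 0, i.e. q_A = (83 - 3q_B)/6.
The leader anticipates this reaction. Substituting into P = 86 - 3Q gives P = 89/2 - (3/2)q_B, so π_B = (89/2 - (3/2)q_B)q_B - 11q_B.
The leader's first-order condition 67/2 - 3q_B = 0 yields q_B = 67/6.
Then q_A = (83 - 3·(67/6))/6 = 33/4.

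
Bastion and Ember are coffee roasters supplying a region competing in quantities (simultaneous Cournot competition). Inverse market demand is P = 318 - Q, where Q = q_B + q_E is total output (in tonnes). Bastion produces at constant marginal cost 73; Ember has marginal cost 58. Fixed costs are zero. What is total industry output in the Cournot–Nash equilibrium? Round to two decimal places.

168.33

Bastion's profit: π_B = (318 - Q)q_B - (73q_B). Setting ∂π_B/∂q_B = 0: 245 - 2q_B - (q_E) = 0.
Ember's profit: π_E = (318 - Q)q_E - (58q_E). Setting ∂π_E/∂q_E = 0: 260 - 2q_E - (q_B) = 0.
Rearranging gives the reaction functions q_B = (245 - q_E)/2 and q_E = (260 - q_B)/2.
Substituting one into the other gives q_B = 230/3 and q_E = 275/3.
Total output Q = 230/3 + 275/3 = 505/3.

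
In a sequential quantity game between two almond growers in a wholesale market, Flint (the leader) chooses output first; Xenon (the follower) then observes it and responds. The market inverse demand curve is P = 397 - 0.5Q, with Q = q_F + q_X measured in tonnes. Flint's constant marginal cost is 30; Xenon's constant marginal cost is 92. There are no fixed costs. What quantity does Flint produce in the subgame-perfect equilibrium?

The follower Xenon best-responds to any q_F: π_X = (397 - 0.5Q)q_X - 92q_X.
Follower FOC: 305 - (1/2)q_F - q_X = 0, so q_X(q_F) = (305 - (1/2)q_F).
Flint substitutes q_X(q_F) into its own profit: π_F = q_F(397 - (1/2)q_F - (305 - (1/2)q_F)/2) - 30q_F = (489/2 - (1/4)q_F)q_F - 30q_F.
The leader's first-order condition 429/2 - (1/2)q_F = 0 yields q_F = 429.
Then q_X = (305 - (1/2)·429) = 181/2.

429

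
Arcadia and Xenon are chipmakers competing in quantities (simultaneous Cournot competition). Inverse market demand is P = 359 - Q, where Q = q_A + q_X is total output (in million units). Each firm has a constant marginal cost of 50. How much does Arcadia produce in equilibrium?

Each firm earns π_i = (359 - Q)q_i - 50q_i.
Setting ∂π_i/∂q_i = 0 with rivals' quantities fixed: 309 - 2q_i - q_j = 0.
With identical firms every q_j equals q_i, so q_j = q_i and 309 = 3q_i, giving q_i = 103.

103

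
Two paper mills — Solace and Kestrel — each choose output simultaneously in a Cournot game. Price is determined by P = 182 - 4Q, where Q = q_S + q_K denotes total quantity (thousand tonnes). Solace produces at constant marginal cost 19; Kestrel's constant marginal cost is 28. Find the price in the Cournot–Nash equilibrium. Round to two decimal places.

Solace's profit: π_S = (182 - 4Q)q_S - (19q_S). Setting ∂π_S/∂q_S = 0: 163 - 8q_S - 4(q_K) = 0.
Kestrel's profit: π_K = (182 - 4Q)q_K - (28q_K). Setting ∂π_K/∂q_K = 0: 154 - 8q_K - 4(q_S) = 0.
Rearranging gives the reaction functions q_S = (163 - 4q_K)/8 and q_K = (154 - 4q_S)/8.
Solving the pair: q_S = 43/3, q_K = 145/12.
Total output Q = 317/12, so price P = 182 - 4·(317/12) = 229/3.

76.33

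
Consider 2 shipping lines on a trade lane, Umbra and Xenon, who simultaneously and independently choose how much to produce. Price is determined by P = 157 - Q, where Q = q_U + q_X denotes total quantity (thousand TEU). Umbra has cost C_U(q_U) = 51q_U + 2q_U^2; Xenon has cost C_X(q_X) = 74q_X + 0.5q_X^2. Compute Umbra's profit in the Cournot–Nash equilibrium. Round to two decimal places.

Umbra's profit: π_U = (157 - Q)q_U - (51q_U + 2q_U²). Setting ∂π_U/∂q_U = 0: 106 - 6q_U - (q_X) = 0.
Xenon's first-order condition: 83 - 3q_X - (q_U) = 0.
Best responses: q_U = (106 - q_X)/6, q_X = (83 - q_U)/3.
Solving the pair: q_U = 235/17, q_X = 392/17.
Price P = 157 - 627/17 = 120.1176.
Umbra's profit: 120.1176·(235/17) - 51·(235/17) - 2(235/17)² = 573.2699.

573.27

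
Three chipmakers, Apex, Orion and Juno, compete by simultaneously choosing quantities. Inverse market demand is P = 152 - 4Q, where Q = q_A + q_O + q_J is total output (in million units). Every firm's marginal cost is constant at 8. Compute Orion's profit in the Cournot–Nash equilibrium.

324

Each firm earns π_i = (152 - 4Q)q_i - 8q_i.
First-order condition (treating rivals' output as given): 144 - 8q_i - 4·Σ_{j≠i} q_j = 0.
By symmetry each firm produces the same amount; substituting Σ_{j≠i} q_j = 2q_i yields q_i = 144/16 = 9.
Price P = 152 - 4·27 = 44.
Orion's profit: (44 - 8)·9 = 324.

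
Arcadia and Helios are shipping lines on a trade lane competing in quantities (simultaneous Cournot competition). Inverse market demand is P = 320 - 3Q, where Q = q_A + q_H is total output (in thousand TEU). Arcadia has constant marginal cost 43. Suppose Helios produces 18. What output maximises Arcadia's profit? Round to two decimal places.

With the rival's output fixed at 18, Arcadia's profit is π_A = (320 - 3·18 - 3q_A)q_A - (43q_A) = (266 - 3q_A)q_A - (43q_A).
∂π_A/∂q_A = 223 - 6q_A = 0, so q_A = 223/6.

37.17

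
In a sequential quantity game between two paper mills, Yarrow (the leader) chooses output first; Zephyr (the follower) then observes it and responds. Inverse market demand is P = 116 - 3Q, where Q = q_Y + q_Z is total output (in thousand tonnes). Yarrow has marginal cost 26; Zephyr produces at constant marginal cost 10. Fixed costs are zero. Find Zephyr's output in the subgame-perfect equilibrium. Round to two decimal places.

11.50

The follower Zephyr best-responds to any q_Y: π_Z = (116 - 3Q)q_Z - 10q_Z.
Follower FOC: 106 - 3q_Y - 6q_Z = 0, so q_Z(q_Y) = (106 - 3q_Y)/6.
Yarrow substitutes q_Z(q_Y) into its own profit: π_Y = q_Y(116 - 3q_Y - (106 - 3q_Y)/2) - 26q_Y = (63 - (3/2)q_Y)q_Y - 26q_Y.
Maximising: ∂π_Y/∂q_Y = 37 - 3q_Y = 0, giving q_Y = 37/3.
Then q_Z = (106 - 3·(37/3))/6 = 23/2.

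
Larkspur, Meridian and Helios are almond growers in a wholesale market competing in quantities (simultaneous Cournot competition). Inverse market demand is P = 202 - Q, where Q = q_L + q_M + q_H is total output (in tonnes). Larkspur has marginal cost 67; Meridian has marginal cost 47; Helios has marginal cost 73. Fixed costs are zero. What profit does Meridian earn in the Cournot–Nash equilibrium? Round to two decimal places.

Larkspur's profit: π_L = (202 - Q)q_L - (67q_L). Setting ∂π_L/∂q_L = 0: 135 - 2q_L - (q_M + q_H) = 0.
Meridian's first-order condition: 155 - 2q_M - (q_L + q_H) = 0.
Helios's first-order condition: 129 - 2q_H - (q_L + q_M) = 0.
Summing all 3 equations gives 419 − 4Q = 0, hence Q = 419/4.
Back-substituting: q_L = (135 − 419/4) = 121/4, q_M = (155 − 419/4) = 201/4, q_H = (129 − 419/4) = 97/4.
Price P = 202 - 419/4 = 389/4.
Meridian's profit: (389/4 - 47)·(201/4) = 2525.0625.

2525.06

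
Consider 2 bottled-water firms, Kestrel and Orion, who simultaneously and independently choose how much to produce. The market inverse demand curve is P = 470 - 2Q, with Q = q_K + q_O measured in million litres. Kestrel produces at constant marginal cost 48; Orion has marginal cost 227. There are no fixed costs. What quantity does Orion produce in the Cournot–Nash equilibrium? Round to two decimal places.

Kestrel's profit: π_K = (470 - 2Q)q_K - (48q_K). Setting ∂π_K/∂q_K = 0: 422 - 4q_K - 2(q_O) = 0.
Orion's profit: π_O = (470 - 2Q)q_O - (227q_O). Setting ∂π_O/∂q_O = 0: 243 - 4q_O - 2(q_K) = 0.
So q_K = (422 - 2q_O)/4 and q_O = (243 - 2q_K)/4.
Substituting one into the other gives q_K = 601/6 and q_O = 32/3.

10.67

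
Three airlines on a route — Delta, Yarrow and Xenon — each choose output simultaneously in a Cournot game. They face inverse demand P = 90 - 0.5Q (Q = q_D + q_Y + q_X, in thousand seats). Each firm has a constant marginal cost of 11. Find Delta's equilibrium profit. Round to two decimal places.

780.13

Each firm earns π_i = (90 - 0.5Q)q_i - 11q_i.
Setting ∂π_i/∂q_i = 0 with rivals' quantities fixed: 79 - q_i - (1/2)·Σ_{j≠i} q_j = 0.
With identical firms every q_j equals q_i, so Σ_{j≠i} q_j = 2q_i and 79 = 2q_i, giving q_i = 79/2.
Price P = 90 - (1/2)·(237/2) = 123/4.
Delta's profit: (123/4 - 11)·(79/2) = 780.1250.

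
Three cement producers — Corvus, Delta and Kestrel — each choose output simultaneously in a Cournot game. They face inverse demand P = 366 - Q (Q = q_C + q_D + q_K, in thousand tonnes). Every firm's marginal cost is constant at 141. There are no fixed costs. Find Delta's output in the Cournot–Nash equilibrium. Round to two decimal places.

56.25

A representative firm's profit is π_i = q_i(366 - Q) - 141q_i.
Setting ∂π_i/∂q_i = 0 with rivals' quantities fixed: 225 - 2q_i - Σ_{j≠i} q_j = 0.
By symmetry each firm produces the same amount; substituting Σ_{j≠i} q_j = 2q_i yields q_i = 225/4.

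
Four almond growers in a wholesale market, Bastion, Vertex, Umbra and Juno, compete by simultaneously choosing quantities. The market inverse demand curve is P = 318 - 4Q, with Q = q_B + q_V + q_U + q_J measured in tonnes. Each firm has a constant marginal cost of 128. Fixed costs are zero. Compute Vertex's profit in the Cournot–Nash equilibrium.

A representative firm's profit is π_i = q_i(318 - 4Q) - 128q_i.
Setting ∂π_i/∂q_i = 0 with rivals' quantities fixed: 190 - 8q_i - 4·Σ_{j≠i} q_j = 0.
With identical firms every q_j equals q_i, so Σ_{j≠i} q_j = 3q_i and 190 = 20q_i, giving q_i = 19/2.
Price P = 318 - 4·38 = 166.
Vertex's profit: (166 - 128)·(19/2) = 361.

361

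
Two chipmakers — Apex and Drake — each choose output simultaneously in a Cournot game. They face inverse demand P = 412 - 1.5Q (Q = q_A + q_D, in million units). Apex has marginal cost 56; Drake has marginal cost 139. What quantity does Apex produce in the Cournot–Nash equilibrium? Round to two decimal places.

Apex's profit: π_A = (412 - 1.5Q)q_A - (56q_A). Setting ∂π_A/∂q_A = 0: 356 - 3q_A - (3/2)(q_D) = 0.
Drake's first-order condition: 273 - 3q_D - (3/2)(q_A) = 0.
So q_A = (356 - (3/2)q_D)/3 and q_D = (273 - (3/2)q_A)/3.
Solving the pair: q_A = 878/9, q_D = 380/9.

97.56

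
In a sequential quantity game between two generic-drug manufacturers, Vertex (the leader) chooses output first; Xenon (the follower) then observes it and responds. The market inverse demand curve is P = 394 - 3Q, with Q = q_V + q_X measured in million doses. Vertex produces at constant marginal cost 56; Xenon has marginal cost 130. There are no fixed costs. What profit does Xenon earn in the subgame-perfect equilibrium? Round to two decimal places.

280.33

The follower Xenon best-responds to any q_V: π_X = (394 - 3Q)q_X - 130q_X.
∂π_X/∂q_X = 264 - 3q_V - 6q_X = 0 gives the reaction function q_X = (264 - 3q_V)/6.
The leader anticipates this reaction. Substituting into P = 394 - 3Q gives P = 262 - (3/2)q_V, so π_V = (262 - (3/2)q_V)q_V - 56q_V.
Leader FOC: 206 - 3q_V = 0, so q_V = 206/3.
Then q_X = (264 - 3·(206/3))/6 = 29/3.
Price P = 394 - 3·(235/3) = 159.
Xenon's profit: (159 - 130)·(29/3) = 841/3.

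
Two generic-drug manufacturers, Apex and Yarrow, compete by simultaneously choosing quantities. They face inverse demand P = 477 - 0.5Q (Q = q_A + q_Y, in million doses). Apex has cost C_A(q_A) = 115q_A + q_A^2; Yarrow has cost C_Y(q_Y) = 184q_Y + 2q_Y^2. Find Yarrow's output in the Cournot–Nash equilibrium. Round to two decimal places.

47.32

Apex's profit: π_A = (477 - 0.5Q)q_A - (115q_A + q_A²). Setting ∂π_A/∂q_A = 0: 362 - 3q_A - (1/2)(q_Y) = 0.
Yarrow's first-order condition: 293 - 5q_Y - (1/2)(q_A) = 0.
So q_A = (362 - (1/2)q_Y)/3 and q_Y = (293 - (1/2)q_A)/5.
Solving the pair: q_A = 112.7797, q_Y = 47.3220.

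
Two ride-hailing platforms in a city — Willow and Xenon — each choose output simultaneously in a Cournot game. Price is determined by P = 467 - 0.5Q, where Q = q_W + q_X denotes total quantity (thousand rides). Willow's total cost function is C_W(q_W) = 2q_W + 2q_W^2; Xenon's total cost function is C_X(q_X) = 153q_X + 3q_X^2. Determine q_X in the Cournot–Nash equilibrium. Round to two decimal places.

38.49

Willow's profit: π_W = (467 - 0.5Q)q_W - (2q_W + 2q_W²). Setting ∂π_W/∂q_W = 0: 465 - 5q_W - (1/2)(q_X) = 0.
Xenon's first-order condition: 314 - 7q_X - (1/2)(q_W) = 0.
Rearranging gives the reaction functions q_W = (465 - (1/2)q_X)/5 and q_X = (314 - (1/2)q_W)/7.
Substituting one into the other gives q_W = 89.1511 and q_X = 38.4892.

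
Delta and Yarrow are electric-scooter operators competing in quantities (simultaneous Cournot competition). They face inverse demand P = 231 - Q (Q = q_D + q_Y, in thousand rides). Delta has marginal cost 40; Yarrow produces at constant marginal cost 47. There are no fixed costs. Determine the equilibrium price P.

106

Delta's profit: π_D = (231 - Q)q_D - (40q_D). Setting ∂π_D/∂q_D = 0: 191 - 2q_D - (q_Y) = 0.
Yarrow's profit: π_Y = (231 - Q)q_Y - (47q_Y). Setting ∂π_Y/∂q_Y = 0: 184 - 2q_Y - (q_D) = 0.
Rearranging gives the reaction functions q_D = (191 - q_Y)/2 and q_Y = (184 - q_D)/2.
Substituting one into the other gives q_D = 66 and q_Y = 59.
Total output Q = 125, so price P = 231 - 125 = 106.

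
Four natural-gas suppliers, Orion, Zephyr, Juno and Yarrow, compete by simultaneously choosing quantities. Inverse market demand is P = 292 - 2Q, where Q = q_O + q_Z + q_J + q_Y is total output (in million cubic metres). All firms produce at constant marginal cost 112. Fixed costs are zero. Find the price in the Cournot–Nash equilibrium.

A representative firm's profit is π_i = q_i(292 - 2Q) - 112q_i.
First-order condition (treating rivals' output as given): 180 - 4q_i - 2·Σ_{j≠i} q_j = 0.
With identical firms every q_j equals q_i, so Σ_{j≠i} q_j = 3q_i and 180 = 10q_i, giving q_i = 18.
Total output Q = 72, so price P = 292 - 2·72 = 148.

148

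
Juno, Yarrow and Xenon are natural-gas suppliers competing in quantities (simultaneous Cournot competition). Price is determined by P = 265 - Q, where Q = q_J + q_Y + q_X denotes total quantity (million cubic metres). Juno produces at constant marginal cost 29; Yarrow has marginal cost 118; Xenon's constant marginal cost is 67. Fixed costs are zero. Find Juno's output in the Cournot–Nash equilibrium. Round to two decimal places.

90.75

Juno's profit: π_J = (265 - Q)q_J - (29q_J). Setting ∂π_J/∂q_J = 0: 236 - 2q_J - (q_Y + q_X) = 0.
Yarrow's profit: π_Y = (265 - Q)q_Y - (118q_Y). Setting ∂π_Y/∂q_Y = 0: 147 - 2q_Y - (q_J + q_X) = 0.
Xenon's profit: π_X = (265 - Q)q_X - (67q_X). Setting ∂π_X/∂q_X = 0: 198 - 2q_X - (q_J + q_Y) = 0.
Adding the 3 first-order conditions: 581 − 4Q = 0, so Q = 581/4.
Back-substituting: q_J = (236 − 581/4) = 363/4, q_Y = (147 − 581/4) = 7/4, q_X = (198 − 581/4) = 211/4.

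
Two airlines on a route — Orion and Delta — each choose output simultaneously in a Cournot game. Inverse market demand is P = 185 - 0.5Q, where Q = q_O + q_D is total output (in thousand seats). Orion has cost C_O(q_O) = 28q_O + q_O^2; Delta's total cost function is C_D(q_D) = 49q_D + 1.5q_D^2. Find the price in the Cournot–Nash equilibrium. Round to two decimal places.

Orion's profit: π_O = (185 - 0.5Q)q_O - (28q_O + q_O²). Setting ∂π_O/∂q_O = 0: 157 - 3q_O - (1/2)(q_D) = 0.
Delta's first-order condition: 136 - 4q_D - (1/2)(q_O) = 0.
Best responses: q_O = (157 - (1/2)q_D)/3, q_D = (136 - (1/2)q_O)/4.
Solving the pair: q_O = 47.6596, q_D = 1318/47.
Total output Q = 75.7021, so price P = 185 - (1/2)·75.7021 = 147.1489.

147.15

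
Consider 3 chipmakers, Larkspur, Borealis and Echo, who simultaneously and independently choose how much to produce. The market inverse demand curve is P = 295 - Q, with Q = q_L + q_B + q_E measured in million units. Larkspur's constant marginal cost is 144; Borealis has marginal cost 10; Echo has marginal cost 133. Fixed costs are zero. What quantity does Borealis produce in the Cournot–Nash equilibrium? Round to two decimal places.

Larkspur's profit: π_L = (295 - Q)q_L - (144q_L). Setting ∂π_L/∂q_L = 0: 151 - 2q_L - (q_B + q_E) = 0.
Borealis's profit: π_B = (295 - Q)q_B - (10q_B). Setting ∂π_B/∂q_B = 0: 285 - 2q_B - (q_L + q_E) = 0.
Echo's profit: π_E = (295 - Q)q_E - (133q_E). Setting ∂π_E/∂q_E = 0: 162 - 2q_E - (q_L + q_B) = 0.
Adding the 3 conditions: 598 − 2Q − 2Q = 0, i.e. Q = 299/2.
Back-substituting: q_L = (151 − 299/2) = 3/2, q_B = (285 − 299/2) = 271/2, q_E = (162 − 299/2) = 25/2.

135.50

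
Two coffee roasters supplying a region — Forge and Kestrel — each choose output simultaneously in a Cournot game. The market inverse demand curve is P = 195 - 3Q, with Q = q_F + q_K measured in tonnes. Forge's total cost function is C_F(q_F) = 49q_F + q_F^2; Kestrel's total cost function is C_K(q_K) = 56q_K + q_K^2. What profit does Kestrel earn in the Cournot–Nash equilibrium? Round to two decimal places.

Forge's profit: π_F = (195 - 3Q)q_F - (49q_F + q_F²). Setting ∂π_F/∂q_F = 0: 146 - 8q_F - 3(q_K) = 0.
Kestrel's first-order condition: 139 - 8q_K - 3(q_F) = 0.
Rearranging gives the reaction functions q_F = (146 - 3q_K)/8 and q_K = (139 - 3q_F)/8.
Substituting one into the other gives q_F = 751/55 and q_K = 674/55.
Price P = 195 - 3·(285/11) = 1290/11.
Kestrel's profit: (1290/11)·(674/55) - 56·(674/55) - (674/55)² = 600.6955.

600.70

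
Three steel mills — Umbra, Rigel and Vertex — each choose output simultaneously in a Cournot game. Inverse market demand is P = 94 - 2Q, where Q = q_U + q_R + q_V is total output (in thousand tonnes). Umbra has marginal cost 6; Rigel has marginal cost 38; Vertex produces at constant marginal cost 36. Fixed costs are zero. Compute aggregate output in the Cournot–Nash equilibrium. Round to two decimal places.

25.25

Umbra's profit: π_U = (94 - 2Q)q_U - (6q_U). Setting ∂π_U/∂q_U = 0: 88 - 4q_U - 2(q_R + q_V) = 0.
Rigel's first-order condition: 56 - 4q_R - 2(q_U + q_V) = 0.
Vertex's first-order condition: 58 - 4q_V - 2(q_U + q_R) = 0.
Adding the 3 first-order conditions: 202 − 8Q = 0, so Q = 101/4.
Back-substituting: q_U = (88 − 101/2)/2 = 75/4, q_R = (56 − 101/2)/2 = 11/4, q_V = (58 − 101/2)/2 = 15/4.
Total output Q = 75/4 + 11/4 + 15/4 = 101/4.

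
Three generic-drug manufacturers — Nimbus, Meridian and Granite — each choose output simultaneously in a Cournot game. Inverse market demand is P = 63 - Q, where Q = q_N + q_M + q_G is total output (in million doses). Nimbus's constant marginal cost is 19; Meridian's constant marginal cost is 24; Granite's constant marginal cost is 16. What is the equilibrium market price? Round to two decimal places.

30.50

Nimbus's profit: π_N = (63 - Q)q_N - (19q_N). Setting ∂π_N/∂q_N = 0: 44 - 2q_N - (q_M + q_G) = 0.
Meridian's first-order condition: 39 - 2q_M - (q_N + q_G) = 0.
Granite's profit: π_G = (63 - Q)q_G - (16q_G). Setting ∂π_G/∂q_G = 0: 47 - 2q_G - (q_N + q_M) = 0.
Summing all 3 equations gives 130 − 4Q = 0, hence Q = 65/2.
Back-substituting: q_N = (44 − 65/2) = 23/2, q_M = (39 − 65/2) = 13/2, q_G = (47 − 65/2) = 29/2.
Total output Q = 65/2, so price P = 63 - 65/2 = 61/2.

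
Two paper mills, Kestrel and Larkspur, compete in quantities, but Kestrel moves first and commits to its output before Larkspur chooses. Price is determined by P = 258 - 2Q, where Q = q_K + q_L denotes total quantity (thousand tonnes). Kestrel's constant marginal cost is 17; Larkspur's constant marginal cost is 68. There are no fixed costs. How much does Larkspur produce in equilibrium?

Solve by backward induction. Given q_K, the follower Larkspur maximises π_L = (258 - 2q_K - 2q_L)q_L - 68q_L.
Follower FOC: 190 - 2q_K - 4q_L = 0, so q_L(q_K) = (190 - 2q_K)/4.
Kestrel substitutes q_L(q_K) into its own profit: π_K = q_K(258 - 2q_K - (190 - 2q_K)/2) - 17q_K = (163 - q_K)q_K - 17q_K.
The leader's first-order condition 146 - 2q_K = 0 yields q_K = 73.
Then q_L = (190 - 2·73)/4 = 11.

11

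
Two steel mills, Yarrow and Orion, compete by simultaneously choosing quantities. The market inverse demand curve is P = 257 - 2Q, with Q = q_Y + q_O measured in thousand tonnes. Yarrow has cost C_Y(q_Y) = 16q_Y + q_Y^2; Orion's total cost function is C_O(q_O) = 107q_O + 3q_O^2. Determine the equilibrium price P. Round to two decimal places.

166.71

Yarrow's profit: π_Y = (257 - 2Q)q_Y - (16q_Y + q_Y²). Setting ∂π_Y/∂q_Y = 0: 241 - 6q_Y - 2(q_O) = 0.
Orion's first-order condition: 150 - 10q_O - 2(q_Y) = 0.
Best responses: q_Y = (241 - 2q_O)/6, q_O = (150 - 2q_Y)/10.
Solving the pair: q_Y = 1055/28, q_O = 209/28.
Total output Q = 316/7, so price P = 257 - 2·(316/7) = 1167/7.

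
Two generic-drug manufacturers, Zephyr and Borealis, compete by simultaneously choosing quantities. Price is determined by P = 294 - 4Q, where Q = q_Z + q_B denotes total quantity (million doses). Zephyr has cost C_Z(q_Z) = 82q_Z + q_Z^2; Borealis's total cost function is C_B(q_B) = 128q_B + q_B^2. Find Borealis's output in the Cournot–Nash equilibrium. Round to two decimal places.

9.67

Zephyr's profit: π_Z = (294 - 4Q)q_Z - (82q_Z + q_Z²). Setting ∂π_Z/∂q_Z = 0: 212 - 10q_Z - 4(q_B) = 0.
Borealis's first-order condition: 166 - 10q_B - 4(q_Z) = 0.
So q_Z = (212 - 4q_B)/10 and q_B = (166 - 4q_Z)/10.
Solving the pair: q_Z = 52/3, q_B = 29/3.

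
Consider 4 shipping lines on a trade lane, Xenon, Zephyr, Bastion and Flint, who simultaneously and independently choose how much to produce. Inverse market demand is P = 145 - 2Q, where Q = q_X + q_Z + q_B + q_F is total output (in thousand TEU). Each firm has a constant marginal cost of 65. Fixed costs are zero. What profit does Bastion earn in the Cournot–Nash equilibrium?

128

A representative firm's profit is π_i = q_i(145 - 2Q) - 65q_i.
Setting ∂π_i/∂q_i = 0 with rivals' quantities fixed: 80 - 4q_i - 2·Σ_{j≠i} q_j = 0.
With identical firms every q_j equals q_i, so Σ_{j≠i} q_j = 3q_i and 80 = 10q_i, giving q_i = 8.
Price P = 145 - 2·32 = 81.
Bastion's profit: (81 - 65)·8 = 128.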